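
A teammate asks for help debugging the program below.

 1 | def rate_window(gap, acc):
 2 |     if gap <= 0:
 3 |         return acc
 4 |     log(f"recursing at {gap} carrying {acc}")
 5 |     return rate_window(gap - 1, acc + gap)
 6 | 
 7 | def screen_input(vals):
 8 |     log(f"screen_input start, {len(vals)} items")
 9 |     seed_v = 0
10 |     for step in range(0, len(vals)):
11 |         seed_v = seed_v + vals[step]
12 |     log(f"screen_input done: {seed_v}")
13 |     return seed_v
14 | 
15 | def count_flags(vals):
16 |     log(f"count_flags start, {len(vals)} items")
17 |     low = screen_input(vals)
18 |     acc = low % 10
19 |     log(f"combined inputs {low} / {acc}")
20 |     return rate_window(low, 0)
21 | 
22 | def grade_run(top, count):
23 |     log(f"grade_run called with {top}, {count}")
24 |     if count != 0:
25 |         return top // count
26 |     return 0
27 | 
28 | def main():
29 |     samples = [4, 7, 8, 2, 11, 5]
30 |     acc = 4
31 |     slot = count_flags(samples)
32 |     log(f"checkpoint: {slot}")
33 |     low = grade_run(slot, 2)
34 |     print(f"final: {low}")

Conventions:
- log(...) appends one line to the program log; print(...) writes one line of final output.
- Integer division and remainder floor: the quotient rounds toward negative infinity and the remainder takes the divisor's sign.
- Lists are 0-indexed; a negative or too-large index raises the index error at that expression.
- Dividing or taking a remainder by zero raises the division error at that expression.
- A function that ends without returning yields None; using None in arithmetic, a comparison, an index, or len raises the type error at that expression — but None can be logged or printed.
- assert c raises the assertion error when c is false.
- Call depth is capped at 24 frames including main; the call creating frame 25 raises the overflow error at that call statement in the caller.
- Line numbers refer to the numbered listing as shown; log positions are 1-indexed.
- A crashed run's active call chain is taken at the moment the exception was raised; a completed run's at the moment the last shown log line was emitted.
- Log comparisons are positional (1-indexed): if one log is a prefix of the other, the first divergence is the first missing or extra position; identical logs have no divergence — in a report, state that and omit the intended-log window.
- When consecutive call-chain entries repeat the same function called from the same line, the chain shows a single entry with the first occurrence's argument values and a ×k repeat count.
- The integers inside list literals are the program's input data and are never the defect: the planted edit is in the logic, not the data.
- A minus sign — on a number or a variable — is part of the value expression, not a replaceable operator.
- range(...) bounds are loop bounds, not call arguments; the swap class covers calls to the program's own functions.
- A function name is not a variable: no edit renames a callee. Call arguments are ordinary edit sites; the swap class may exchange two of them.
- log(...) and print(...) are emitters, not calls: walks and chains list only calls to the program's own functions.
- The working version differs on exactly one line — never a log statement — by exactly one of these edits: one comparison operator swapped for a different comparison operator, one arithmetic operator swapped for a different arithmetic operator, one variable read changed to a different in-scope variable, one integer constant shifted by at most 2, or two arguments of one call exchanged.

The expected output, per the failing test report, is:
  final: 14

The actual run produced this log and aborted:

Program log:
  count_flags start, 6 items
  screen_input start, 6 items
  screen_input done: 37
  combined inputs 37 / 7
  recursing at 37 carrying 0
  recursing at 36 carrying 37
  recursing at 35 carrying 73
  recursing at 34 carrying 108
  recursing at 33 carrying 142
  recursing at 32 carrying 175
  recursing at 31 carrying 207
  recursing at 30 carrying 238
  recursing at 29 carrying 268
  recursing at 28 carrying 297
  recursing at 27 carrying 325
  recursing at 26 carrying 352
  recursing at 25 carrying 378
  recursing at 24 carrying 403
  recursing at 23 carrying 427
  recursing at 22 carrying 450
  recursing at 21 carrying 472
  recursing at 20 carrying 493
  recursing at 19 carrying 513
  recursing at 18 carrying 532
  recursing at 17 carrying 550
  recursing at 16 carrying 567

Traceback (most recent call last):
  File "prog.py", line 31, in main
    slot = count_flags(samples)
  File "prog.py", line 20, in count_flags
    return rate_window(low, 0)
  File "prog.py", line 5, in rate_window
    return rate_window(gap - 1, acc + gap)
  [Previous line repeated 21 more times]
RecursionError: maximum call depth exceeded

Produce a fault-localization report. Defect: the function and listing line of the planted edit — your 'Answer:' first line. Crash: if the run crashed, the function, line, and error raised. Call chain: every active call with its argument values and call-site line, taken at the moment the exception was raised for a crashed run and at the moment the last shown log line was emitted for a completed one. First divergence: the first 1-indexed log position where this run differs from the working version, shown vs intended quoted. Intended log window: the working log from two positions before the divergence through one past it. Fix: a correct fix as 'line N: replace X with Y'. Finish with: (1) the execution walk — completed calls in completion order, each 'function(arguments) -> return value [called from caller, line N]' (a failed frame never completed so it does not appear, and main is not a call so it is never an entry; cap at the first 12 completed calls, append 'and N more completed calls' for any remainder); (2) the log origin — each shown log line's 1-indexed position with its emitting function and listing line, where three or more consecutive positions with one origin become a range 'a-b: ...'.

Answer: the defect is in count_flags at line 20.
Key observation: Log line 5 is where behavior first shows: 'recursing at 37 carrying 0' appears instead of 'recursing at 7 carrying 0'.
Crash: rate_window, line 5, RecursionError.
Call chain: main -> count_flags([4, 7, 8, 2, 11, 5]) (called at line 31) -> rate_window(37, 0) (called at line 20) -> rate_window(36, 37) (called at line 5) ×21.
First divergence: position 5 — shown 'recursing at 37 carrying 0', intended 'recursing at 7 carrying 0'.
Intended log window:
  3: screen_input done: 37
  4: combined inputs 37 / 7
  5: recursing at 7 carrying 0
  6: recursing at 6 carrying 7
Execution walk:
  screen_input([4, 7, 8, 2, 11, 5]) -> 37  [called from count_flags, line 17]
Log line origins:
  1: from count_flags, line 16
  2: from screen_input, line 8
  3: from screen_input, line 12
  4: from count_flags, line 19
  5-26: from rate_window, line 4
A correct fix: line 20: replace `low` with `acc`.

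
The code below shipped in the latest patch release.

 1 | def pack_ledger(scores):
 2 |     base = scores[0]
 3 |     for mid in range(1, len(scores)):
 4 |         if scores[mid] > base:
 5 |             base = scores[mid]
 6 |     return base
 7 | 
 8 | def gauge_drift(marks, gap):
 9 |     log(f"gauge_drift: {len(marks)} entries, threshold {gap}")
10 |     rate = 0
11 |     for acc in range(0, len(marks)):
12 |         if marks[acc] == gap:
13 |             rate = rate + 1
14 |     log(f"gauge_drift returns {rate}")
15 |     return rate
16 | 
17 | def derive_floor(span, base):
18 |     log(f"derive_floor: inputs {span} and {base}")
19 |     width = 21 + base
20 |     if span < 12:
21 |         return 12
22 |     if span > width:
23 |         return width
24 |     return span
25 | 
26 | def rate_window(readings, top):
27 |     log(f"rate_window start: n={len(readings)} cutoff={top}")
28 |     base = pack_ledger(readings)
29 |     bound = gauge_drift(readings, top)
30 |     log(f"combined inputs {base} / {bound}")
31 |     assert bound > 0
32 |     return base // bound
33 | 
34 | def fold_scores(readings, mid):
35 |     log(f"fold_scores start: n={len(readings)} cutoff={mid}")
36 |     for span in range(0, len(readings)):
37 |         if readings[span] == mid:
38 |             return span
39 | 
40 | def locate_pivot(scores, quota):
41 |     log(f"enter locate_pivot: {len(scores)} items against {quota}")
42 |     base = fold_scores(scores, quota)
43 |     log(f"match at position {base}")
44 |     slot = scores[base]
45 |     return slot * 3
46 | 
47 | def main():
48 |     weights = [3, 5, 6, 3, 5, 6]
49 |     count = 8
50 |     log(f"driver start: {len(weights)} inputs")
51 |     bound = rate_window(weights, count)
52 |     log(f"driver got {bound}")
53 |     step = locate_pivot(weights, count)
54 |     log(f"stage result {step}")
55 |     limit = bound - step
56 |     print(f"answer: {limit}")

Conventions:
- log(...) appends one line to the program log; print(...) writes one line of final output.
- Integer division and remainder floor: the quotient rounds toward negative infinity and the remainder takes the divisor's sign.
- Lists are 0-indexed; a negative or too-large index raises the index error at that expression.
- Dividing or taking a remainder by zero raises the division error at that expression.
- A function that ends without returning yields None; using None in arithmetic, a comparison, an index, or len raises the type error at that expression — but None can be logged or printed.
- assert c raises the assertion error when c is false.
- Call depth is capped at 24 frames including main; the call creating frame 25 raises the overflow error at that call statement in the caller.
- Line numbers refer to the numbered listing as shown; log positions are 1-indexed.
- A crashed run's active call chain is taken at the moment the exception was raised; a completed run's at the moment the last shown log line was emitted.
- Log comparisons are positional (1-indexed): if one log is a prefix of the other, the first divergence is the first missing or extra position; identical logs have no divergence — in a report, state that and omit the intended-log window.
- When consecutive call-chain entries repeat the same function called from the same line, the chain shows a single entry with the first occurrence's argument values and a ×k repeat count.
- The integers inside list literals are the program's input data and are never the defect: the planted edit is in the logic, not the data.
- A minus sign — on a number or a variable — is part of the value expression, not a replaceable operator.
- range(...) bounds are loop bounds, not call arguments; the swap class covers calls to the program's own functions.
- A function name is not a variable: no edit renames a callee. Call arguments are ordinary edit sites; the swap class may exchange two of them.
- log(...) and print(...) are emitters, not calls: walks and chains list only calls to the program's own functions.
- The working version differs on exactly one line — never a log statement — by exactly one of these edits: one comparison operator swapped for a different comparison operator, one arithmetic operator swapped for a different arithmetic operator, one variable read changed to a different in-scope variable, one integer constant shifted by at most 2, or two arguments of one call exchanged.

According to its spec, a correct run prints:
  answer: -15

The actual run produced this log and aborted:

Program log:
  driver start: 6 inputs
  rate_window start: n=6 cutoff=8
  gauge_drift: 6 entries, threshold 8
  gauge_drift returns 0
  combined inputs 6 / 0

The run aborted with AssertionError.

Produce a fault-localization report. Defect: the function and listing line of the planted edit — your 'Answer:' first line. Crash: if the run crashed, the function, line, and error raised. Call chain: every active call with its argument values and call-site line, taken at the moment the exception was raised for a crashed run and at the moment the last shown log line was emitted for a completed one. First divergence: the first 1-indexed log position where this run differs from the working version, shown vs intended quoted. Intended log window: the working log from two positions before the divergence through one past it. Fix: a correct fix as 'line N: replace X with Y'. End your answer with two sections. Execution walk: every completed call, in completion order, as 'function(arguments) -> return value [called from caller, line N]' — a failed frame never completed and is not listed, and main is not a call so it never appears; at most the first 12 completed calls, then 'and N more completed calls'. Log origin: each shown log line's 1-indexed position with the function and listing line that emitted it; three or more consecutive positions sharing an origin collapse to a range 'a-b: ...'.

Answer: the defect is in main at line 49.
Key fact: Log line 2 is where behavior first shows: 'rate_window start: n=6 cutoff=8' appears instead of 'rate_window start: n=6 cutoff=6'.
Crash: rate_window, line 31, AssertionError.
Call chain: main -> rate_window([3, 5, 6, 3, 5, 6], 8) (called at line 51).
First divergence: position 2; shown 'rate_window start: n=6 cutoff=8' vs intended 'rate_window start: n=6 cutoff=6'.
Intended log window:
  1: driver start: 6 inputs
  2: rate_window start: n=6 cutoff=6
  3: gauge_drift: 6 entries, threshold 6
Execution walk:
  pack_ledger([3, 5, 6, 3, 5, 6]) -> 6  [called from rate_window, line 28]
  gauge_drift([3, 5, 6, 3, 5, 6], 8) -> 0  [called from rate_window, line 29]
Log origin:
  1: logged in main at line 50
  2: logged in rate_window at line 27
  3: logged in gauge_drift at line 9
  4: logged in gauge_drift at line 14
  5: logged in rate_window at line 30
A correct fix: line 49: replace `8` with `6`.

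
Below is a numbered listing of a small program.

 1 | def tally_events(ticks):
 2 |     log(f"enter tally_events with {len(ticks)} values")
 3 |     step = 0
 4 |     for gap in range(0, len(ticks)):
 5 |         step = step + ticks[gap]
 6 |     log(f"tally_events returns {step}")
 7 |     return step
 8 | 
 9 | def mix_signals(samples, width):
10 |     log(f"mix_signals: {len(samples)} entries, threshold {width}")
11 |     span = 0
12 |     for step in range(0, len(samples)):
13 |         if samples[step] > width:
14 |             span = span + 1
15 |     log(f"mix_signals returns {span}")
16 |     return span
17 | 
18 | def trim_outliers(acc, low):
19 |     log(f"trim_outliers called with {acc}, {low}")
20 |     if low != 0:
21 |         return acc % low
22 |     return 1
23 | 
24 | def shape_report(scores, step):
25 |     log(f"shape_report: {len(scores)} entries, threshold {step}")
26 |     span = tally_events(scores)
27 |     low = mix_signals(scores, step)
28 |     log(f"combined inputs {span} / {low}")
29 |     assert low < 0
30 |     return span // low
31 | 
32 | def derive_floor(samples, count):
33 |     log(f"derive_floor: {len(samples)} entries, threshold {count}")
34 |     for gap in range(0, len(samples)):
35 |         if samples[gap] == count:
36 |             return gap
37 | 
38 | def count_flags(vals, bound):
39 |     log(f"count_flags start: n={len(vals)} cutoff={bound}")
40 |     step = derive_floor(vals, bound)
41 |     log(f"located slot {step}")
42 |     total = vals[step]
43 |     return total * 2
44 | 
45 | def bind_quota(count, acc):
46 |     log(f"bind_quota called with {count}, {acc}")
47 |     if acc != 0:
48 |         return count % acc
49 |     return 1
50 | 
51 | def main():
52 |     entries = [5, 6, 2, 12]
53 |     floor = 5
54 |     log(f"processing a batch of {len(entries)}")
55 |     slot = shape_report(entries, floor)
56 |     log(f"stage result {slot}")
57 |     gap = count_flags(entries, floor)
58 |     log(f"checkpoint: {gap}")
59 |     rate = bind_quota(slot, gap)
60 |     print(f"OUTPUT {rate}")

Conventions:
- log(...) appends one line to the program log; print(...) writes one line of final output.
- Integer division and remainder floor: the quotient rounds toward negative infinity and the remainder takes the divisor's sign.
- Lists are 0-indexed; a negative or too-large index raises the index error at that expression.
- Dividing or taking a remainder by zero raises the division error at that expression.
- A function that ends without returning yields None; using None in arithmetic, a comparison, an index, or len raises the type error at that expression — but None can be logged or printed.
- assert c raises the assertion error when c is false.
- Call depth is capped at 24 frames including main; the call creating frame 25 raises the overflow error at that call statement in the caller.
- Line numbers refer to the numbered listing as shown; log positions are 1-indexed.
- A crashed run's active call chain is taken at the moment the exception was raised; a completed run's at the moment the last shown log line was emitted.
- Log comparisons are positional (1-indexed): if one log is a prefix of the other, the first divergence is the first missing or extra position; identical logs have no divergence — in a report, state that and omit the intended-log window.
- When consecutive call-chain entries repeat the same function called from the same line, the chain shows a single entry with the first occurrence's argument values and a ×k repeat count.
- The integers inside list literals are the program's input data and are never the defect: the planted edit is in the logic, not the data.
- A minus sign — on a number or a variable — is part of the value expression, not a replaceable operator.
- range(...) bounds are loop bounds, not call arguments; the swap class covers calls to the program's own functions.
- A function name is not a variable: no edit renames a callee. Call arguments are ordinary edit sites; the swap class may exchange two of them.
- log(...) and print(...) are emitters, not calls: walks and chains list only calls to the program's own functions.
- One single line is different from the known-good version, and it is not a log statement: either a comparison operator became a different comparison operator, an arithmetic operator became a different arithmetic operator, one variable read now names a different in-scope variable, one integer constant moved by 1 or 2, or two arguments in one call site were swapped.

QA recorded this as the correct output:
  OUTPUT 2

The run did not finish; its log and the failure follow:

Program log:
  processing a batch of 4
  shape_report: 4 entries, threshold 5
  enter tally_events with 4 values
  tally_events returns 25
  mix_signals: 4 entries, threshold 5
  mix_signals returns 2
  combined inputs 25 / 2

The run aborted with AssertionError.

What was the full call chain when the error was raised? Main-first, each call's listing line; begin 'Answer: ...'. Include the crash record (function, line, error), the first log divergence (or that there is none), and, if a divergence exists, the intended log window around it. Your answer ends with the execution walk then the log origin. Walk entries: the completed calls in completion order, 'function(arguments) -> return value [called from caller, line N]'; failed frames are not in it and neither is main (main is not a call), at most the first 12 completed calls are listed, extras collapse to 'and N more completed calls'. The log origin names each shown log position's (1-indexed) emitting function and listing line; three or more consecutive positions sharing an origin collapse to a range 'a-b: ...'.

Answer: main -> shape_report (called at line 55).
Key fact: The faulty run's log stops after 7 lines; the working version's next line would be 'stage result 12'.
Crash: shape_report, line 29, AssertionError.
First divergence: position 8; the shown log stops at 7 lines while the working version next logs 'stage result 12'.
Intended log window:
  6: mix_signals returns 2
  7: combined inputs 25 / 2
  8: stage result 12
  9: count_flags start: n=4 cutoff=5
Execution walk:
  tally_events([5, 6, 2, 12]) -> 25  [called from shape_report, line 26]
  mix_signals([5, 6, 2, 12], 5) -> 2  [called from shape_report, line 27]
Log origins:
  1: emitted by main (line 54)
  2: emitted by shape_report (line 25)
  3: emitted by tally_events (line 2)
  4: emitted by tally_events (line 6)
  5: emitted by mix_signals (line 10)
  6: emitted by mix_signals (line 15)
  7: emitted by shape_report (line 28)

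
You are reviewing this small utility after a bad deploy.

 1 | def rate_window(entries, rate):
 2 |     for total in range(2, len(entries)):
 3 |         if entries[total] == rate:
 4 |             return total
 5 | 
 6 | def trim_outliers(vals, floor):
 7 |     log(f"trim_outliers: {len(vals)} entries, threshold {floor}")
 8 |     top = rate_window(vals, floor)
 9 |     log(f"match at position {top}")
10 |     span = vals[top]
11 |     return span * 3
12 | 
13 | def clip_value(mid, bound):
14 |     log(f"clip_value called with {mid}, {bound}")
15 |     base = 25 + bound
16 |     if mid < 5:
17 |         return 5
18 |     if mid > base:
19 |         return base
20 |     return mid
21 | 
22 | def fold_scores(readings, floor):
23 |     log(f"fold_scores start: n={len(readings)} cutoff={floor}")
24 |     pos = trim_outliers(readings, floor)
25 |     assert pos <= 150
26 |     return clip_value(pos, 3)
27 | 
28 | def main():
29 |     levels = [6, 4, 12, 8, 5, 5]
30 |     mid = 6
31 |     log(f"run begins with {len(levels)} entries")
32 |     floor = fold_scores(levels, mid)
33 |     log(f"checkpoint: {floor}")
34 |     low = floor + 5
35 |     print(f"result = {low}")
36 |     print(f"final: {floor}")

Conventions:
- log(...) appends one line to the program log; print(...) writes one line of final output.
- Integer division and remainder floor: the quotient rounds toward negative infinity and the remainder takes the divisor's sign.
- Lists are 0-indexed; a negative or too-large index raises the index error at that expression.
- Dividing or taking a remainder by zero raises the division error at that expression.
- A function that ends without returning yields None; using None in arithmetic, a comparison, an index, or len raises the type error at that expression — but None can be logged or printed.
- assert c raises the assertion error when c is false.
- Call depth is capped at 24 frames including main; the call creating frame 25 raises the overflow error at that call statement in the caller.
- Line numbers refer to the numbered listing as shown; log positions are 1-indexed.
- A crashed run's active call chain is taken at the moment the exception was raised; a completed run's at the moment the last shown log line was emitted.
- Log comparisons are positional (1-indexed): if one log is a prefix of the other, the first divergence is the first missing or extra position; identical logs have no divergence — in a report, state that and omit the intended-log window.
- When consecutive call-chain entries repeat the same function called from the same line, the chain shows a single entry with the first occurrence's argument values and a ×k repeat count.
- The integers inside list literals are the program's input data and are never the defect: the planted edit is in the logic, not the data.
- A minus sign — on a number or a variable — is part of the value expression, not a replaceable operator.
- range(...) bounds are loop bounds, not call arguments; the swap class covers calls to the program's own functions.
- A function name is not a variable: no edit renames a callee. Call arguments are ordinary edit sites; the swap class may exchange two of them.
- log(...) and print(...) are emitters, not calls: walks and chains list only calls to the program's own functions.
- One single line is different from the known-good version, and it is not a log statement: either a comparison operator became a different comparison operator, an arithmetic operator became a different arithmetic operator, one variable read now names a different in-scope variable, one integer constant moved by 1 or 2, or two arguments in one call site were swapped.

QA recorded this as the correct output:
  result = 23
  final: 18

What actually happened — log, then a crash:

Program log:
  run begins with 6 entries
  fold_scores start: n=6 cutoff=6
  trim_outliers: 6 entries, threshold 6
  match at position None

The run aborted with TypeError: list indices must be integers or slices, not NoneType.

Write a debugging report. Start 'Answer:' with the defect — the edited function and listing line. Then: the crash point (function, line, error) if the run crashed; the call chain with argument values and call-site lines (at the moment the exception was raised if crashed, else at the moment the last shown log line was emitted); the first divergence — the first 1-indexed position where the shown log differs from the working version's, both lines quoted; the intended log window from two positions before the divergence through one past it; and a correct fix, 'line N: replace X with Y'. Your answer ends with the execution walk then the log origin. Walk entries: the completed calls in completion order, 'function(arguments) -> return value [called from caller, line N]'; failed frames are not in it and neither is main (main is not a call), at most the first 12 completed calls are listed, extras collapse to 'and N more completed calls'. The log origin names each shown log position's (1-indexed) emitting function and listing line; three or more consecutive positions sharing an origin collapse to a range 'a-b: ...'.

Answer: the defect is in rate_window at line 2.
Core observation: Position 4 is the first bad log line: 'match at position None' should read 'match at position 0'.
Crash: trim_outliers, line 10, TypeError.
Call chain: main -> fold_scores([6, 4, 12, 8, 5, 5], 6) (called at line 32) -> trim_outliers([6, 4, 12, 8, 5, 5], 6) (called at line 24).
First divergence: position 4; shown 'match at position None' vs intended 'match at position 0'.
Intended log window:
  2: fold_scores start: n=6 cutoff=6
  3: trim_outliers: 6 entries, threshold 6
  4: match at position 0
  5: clip_value called with 18, 3
Execution walk:
  rate_window([6, 4, 12, 8, 5, 5], 6) -> None  [called from trim_outliers, line 8]
Log line origins:
  1: logged in main at line 31
  2: logged in fold_scores at line 23
  3: logged in trim_outliers at line 7
  4: logged in trim_outliers at line 9
A correct fix: line 2: replace `2` with `0`.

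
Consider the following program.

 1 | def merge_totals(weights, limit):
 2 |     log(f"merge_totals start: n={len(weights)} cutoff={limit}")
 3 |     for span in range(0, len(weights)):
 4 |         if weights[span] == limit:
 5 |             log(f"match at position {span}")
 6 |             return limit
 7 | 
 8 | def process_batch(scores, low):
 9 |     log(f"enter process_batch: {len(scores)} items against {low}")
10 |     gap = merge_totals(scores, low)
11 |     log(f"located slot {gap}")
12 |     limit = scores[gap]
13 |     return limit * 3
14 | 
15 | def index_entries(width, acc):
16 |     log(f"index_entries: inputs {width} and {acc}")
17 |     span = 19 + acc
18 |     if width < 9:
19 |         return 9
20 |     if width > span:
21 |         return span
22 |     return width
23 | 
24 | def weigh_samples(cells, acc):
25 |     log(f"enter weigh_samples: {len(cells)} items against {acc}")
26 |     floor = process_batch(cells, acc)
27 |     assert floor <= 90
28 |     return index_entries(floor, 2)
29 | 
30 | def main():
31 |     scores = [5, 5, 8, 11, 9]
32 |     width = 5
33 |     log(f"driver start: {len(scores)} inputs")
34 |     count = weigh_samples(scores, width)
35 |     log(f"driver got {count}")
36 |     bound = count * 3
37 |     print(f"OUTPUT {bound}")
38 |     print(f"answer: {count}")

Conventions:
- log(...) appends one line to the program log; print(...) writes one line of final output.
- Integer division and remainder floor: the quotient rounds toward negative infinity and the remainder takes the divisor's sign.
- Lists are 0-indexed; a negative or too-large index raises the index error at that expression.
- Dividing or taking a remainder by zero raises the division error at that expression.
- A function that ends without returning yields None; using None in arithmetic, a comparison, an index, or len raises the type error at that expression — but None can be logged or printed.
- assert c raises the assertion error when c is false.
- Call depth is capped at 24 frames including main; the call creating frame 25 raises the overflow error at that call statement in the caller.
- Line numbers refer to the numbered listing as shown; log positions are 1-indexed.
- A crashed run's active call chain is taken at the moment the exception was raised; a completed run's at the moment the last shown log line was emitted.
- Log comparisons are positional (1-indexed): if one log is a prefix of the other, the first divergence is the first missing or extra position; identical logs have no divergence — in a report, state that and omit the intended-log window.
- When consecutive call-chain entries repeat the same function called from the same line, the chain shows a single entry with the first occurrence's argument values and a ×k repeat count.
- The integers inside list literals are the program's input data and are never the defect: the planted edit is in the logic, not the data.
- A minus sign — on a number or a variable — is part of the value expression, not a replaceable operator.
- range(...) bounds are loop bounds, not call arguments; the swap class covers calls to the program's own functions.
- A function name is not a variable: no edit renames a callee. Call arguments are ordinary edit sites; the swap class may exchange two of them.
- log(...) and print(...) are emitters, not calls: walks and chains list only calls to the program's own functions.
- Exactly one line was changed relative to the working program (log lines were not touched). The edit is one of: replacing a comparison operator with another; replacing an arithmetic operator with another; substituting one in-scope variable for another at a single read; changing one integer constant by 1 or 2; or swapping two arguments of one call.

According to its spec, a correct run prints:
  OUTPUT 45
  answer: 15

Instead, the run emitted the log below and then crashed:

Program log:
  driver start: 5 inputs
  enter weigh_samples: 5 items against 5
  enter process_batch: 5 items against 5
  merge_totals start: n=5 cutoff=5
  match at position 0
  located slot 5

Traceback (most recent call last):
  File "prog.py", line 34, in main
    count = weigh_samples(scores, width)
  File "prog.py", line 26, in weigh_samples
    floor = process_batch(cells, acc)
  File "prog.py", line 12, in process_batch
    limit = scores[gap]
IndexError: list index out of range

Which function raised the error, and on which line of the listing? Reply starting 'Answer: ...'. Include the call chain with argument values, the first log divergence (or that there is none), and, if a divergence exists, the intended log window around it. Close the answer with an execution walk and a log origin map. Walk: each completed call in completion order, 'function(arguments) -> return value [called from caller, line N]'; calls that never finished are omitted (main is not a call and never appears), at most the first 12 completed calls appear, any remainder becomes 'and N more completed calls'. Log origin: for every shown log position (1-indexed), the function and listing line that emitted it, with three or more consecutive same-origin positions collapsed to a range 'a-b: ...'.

Answer: the error was raised in process_batch, line 12.
Key observation: The log first diverges at position 6: the faulty run prints 'located slot 5' where the working version prints 'located slot 0'.
Call chain: main -> weigh_samples([5, 5, 8, 11, 9], 5) (called at line 34) -> process_batch([5, 5, 8, 11, 9], 5) (called at line 26).
First divergence: position 6 — the shown line 'located slot 5' should read 'located slot 0'.
Intended log window:
  4: merge_totals start: n=5 cutoff=5
  5: match at position 0
  6: located slot 0
  7: index_entries: inputs 15 and 2
Execution walk:
  merge_totals([5, 5, 8, 11, 9], 5) -> 5  [called from process_batch, line 10]
Log origins:
  1: emitted by main (line 33)
  2: emitted by weigh_samples (line 25)
  3: emitted by process_batch (line 9)
  4: emitted by merge_totals (line 2)
  5: emitted by merge_totals (line 5)
  6: emitted by process_batch (line 11)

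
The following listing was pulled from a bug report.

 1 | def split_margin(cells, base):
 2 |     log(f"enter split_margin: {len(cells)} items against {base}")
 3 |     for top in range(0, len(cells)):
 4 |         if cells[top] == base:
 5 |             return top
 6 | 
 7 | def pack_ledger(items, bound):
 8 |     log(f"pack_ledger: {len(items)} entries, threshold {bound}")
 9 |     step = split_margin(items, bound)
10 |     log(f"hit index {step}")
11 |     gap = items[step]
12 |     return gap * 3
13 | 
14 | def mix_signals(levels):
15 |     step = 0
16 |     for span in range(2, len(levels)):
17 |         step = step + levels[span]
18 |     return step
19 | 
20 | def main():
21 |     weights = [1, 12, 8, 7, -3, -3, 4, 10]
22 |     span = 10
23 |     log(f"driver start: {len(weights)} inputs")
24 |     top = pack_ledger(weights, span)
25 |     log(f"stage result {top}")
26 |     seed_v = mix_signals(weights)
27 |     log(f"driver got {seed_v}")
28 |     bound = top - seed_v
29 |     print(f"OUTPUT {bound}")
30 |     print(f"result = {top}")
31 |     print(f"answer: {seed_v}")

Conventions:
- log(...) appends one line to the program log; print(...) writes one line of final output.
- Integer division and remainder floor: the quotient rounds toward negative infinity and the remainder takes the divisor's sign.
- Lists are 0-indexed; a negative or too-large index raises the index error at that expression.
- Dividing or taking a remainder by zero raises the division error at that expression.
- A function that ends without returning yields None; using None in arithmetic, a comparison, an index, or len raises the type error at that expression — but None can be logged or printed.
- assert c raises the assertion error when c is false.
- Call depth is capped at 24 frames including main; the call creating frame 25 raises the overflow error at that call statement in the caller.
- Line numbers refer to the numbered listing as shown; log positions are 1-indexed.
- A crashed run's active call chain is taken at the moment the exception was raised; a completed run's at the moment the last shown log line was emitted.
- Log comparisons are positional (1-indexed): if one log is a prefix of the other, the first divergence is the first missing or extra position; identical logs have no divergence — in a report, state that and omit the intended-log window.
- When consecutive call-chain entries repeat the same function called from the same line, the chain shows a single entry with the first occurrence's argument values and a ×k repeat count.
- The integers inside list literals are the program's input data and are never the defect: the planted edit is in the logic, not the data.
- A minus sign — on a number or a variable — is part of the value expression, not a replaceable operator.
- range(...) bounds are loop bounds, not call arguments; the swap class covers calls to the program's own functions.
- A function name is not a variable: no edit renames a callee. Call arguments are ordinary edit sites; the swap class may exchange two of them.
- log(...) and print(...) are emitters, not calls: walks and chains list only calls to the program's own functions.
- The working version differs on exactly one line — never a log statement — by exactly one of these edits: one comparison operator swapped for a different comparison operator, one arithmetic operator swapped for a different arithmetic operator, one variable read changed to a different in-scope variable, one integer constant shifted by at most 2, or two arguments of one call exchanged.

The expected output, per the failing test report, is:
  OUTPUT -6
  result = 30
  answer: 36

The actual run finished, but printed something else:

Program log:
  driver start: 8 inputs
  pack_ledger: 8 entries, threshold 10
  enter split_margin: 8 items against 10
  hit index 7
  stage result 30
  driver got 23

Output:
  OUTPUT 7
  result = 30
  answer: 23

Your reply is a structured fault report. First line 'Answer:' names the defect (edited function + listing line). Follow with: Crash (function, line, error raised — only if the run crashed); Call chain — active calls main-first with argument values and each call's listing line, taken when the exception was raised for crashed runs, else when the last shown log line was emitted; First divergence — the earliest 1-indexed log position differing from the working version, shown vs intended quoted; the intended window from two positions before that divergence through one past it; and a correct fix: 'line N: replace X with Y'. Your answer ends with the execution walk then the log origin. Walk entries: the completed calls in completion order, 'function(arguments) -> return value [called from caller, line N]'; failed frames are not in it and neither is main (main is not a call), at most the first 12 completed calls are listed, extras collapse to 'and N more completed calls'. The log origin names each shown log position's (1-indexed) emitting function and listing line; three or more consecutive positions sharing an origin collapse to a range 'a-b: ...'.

Answer: the defect is in mix_signals at line 16.
Key observation: The earliest visible damage is log position 6 — 'driver got 23' rather than the intended 'driver got 36'.
Call chain: main.
First divergence: position 6 — shown 'driver got 23', intended 'driver got 36'.
Intended log window:
  4: hit index 7
  5: stage result 30
  6: driver got 36
Execution walk:
  split_margin([1, 12, 8, 7, -3, -3, 4, 10], 10) -> 7  [called from pack_ledger, line 9]
  pack_ledger([1, 12, 8, 7, -3, -3, 4, 10], 10) -> 30  [called from main, line 24]
  mix_signals([1, 12, 8, 7, -3, -3, 4, 10]) -> 23  [called from main, line 26]
Log origins:
  1: emitted by main (line 23)
  2: emitted by pack_ledger (line 8)
  3: emitted by split_margin (line 2)
  4: emitted by pack_ledger (line 10)
  5: emitted by main (line 25)
  6: emitted by main (line 27)
A correct fix: line 16: replace `2` with `0`.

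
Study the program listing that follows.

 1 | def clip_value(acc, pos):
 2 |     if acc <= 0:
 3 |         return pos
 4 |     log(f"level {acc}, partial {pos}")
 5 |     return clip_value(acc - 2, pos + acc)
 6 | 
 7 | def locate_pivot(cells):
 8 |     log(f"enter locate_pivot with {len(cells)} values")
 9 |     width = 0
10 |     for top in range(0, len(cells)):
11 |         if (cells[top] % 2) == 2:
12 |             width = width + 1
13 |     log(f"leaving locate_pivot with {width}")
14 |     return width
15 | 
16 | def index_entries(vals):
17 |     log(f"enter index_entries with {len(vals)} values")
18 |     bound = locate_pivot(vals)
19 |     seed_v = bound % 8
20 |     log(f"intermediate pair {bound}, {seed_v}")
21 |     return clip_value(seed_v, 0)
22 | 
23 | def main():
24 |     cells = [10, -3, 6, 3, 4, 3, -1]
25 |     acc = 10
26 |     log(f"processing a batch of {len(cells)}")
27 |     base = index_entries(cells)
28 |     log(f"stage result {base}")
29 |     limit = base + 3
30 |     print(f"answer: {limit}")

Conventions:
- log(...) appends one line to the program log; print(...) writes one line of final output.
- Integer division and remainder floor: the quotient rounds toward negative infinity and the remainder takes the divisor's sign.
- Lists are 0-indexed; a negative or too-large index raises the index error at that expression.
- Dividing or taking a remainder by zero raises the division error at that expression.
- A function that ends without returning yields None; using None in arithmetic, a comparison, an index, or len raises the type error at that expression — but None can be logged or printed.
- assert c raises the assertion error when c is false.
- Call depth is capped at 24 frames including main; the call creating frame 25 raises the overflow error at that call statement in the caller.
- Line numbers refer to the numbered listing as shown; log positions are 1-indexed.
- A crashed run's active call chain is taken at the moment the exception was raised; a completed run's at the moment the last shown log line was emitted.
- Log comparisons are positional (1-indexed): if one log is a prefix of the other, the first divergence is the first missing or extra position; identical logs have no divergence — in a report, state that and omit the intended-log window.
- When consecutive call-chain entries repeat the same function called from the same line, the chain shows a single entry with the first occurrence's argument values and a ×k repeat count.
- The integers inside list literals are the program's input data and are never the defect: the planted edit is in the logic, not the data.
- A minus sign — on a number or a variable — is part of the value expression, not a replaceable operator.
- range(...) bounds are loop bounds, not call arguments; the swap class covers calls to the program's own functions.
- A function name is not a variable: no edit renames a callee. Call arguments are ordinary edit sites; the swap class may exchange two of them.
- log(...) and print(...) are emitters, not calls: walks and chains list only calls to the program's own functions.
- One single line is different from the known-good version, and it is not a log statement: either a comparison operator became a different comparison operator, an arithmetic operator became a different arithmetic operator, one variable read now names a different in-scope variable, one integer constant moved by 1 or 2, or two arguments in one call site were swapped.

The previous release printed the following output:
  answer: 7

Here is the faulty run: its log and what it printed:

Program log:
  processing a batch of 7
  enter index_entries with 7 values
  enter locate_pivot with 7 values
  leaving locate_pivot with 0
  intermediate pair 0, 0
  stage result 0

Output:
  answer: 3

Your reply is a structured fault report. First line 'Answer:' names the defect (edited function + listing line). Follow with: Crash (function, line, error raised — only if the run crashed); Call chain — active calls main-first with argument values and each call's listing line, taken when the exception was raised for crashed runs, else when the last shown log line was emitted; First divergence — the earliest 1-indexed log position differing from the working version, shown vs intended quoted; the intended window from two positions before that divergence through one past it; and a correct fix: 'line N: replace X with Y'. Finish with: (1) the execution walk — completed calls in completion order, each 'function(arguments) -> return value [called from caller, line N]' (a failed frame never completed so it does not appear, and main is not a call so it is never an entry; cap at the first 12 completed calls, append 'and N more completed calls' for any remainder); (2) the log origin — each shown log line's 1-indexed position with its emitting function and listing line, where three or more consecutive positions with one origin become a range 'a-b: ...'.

Answer: the defect is in locate_pivot at line 11.
The tell: Everything matches until log position 4, which reads 'leaving locate_pivot with 0' in place of 'leaving locate_pivot with 3'.
Call chain: main.
First divergence: position 4 — shown 'leaving locate_pivot with 0', intended 'leaving locate_pivot with 3'.
Intended log window:
  2: enter index_entries with 7 values
  3: enter locate_pivot with 7 values
  4: leaving locate_pivot with 3
  5: intermediate pair 3, 3
Execution walk:
  locate_pivot([10, -3, 6, 3, 4, 3, -1]) -> 0  [called from index_entries, line 18]
  clip_value(0, 0) -> 0  [called from index_entries, line 21]
  index_entries([10, -3, 6, 3, 4, 3, -1]) -> 0  [called from main, line 27]
Log origin:
  1: from main, line 26
  2: from index_entries, line 17
  3: from locate_pivot, line 8
  4: from locate_pivot, line 13
  5: from index_entries, line 20
  6: from main, line 28
A correct fix: line 11: replace `(cells[top] % 2) == 2` with `(cells[top] % 2) == 0`.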